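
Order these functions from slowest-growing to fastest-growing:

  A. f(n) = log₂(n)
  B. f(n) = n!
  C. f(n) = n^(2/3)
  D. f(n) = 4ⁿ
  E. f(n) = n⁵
A < C < E < D < B

Comparing growth rates:
A = log₂(n) is O(log n)
C = n^(2/3) is O(n^(2/3))
E = n⁵ is O(n⁵)
D = 4ⁿ is O(4ⁿ)
B = n! is O(n!)

Therefore, the order from slowest to fastest is: A < C < E < D < B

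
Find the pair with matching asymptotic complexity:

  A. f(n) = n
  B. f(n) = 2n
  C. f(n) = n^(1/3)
A and B

Examining each function:
  A. n is O(n)
  B. 2n is O(n)
  C. n^(1/3) is O(n^(1/3))

Functions A and B both have the same complexity class.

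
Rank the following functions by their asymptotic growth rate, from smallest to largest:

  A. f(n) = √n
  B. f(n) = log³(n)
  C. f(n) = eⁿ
B < A < C

Comparing growth rates:
B = log³(n) is O(log³ n)
A = √n is O(√n)
C = eⁿ is O(eⁿ)

Therefore, the order from slowest to fastest is: B < A < C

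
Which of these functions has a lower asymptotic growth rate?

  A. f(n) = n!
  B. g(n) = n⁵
B

f(n) = n! is O(n!), while g(n) = n⁵ is O(n⁵).
Since O(n⁵) grows slower than O(n!), g(n) is dominated.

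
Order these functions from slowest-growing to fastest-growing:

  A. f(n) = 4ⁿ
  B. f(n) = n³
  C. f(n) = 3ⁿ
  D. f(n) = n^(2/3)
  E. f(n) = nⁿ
D < B < C < A < E

Comparing growth rates:
D = n^(2/3) is O(n^(2/3))
B = n³ is O(n³)
C = 3ⁿ is O(3ⁿ)
A = 4ⁿ is O(4ⁿ)
E = nⁿ is O(nⁿ)

Therefore, the order from slowest to fastest is: D < B < C < A < E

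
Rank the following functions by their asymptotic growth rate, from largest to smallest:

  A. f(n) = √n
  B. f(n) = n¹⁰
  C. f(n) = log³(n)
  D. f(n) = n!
D > B > A > C

Comparing growth rates:
D = n! is O(n!)
B = n¹⁰ is O(n¹⁰)
A = √n is O(√n)
C = log³(n) is O(log³ n)

Therefore, the order from fastest to slowest is: D > B > A > C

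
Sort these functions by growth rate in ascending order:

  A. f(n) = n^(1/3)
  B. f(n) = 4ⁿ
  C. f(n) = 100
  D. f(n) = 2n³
C < A < D < B

Comparing growth rates:
C = 100 is O(1)
A = n^(1/3) is O(n^(1/3))
D = 2n³ is O(n³)
B = 4ⁿ is O(4ⁿ)

Therefore, the order from slowest to fastest is: C < A < D < B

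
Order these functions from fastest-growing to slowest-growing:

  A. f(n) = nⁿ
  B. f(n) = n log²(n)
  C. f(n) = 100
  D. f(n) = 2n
A > B > D > C

Comparing growth rates:
A = nⁿ is O(nⁿ)
B = n log²(n) is O(n log² n)
D = 2n is O(n)
C = 100 is O(1)

Therefore, the order from fastest to slowest is: A > B > D > C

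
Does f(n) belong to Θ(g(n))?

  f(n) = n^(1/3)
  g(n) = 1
False

f(n) = n^(1/3) is O(n^(1/3)), and g(n) = 1 is O(1).
Since they have different growth rates, f(n) = Θ(g(n)) is false.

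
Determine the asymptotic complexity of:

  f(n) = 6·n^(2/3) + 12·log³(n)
O(n^(2/3))

The dominant term in 6·n^(2/3) + 12·log³(n) is 6·n^(2/3), which is Θ(n^(2/3)).
Lower-order terms (12·log³(n)) are asymptotically negligible.
Constants are absorbed, so the tightest bound is O(n^(2/3)).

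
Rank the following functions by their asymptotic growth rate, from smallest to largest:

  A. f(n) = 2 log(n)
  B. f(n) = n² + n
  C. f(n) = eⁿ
A < B < C

Comparing growth rates:
A = 2 log(n) is O(log n)
B = n² + n is O(n²)
C = eⁿ is O(eⁿ)

Therefore, the order from slowest to fastest is: A < B < C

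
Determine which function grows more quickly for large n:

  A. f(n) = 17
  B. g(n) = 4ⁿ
B

f(n) = 17 is O(1), while g(n) = 4ⁿ is O(4ⁿ).
Since O(4ⁿ) grows faster than O(1), g(n) dominates.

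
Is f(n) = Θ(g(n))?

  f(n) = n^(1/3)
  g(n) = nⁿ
False

f(n) = n^(1/3) is O(n^(1/3)), and g(n) = nⁿ is O(nⁿ).
Since they have different growth rates, f(n) = Θ(g(n)) is false.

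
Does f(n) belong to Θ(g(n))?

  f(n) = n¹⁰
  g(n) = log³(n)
False

f(n) = n¹⁰ is O(n¹⁰), and g(n) = log³(n) is O(log³ n).
Since they have different growth rates, f(n) = Θ(g(n)) is false.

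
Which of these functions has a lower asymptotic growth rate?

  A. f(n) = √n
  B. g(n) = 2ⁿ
A

f(n) = √n is O(√n), while g(n) = 2ⁿ is O(2ⁿ).
Since O(√n) grows slower than O(2ⁿ), f(n) is dominated.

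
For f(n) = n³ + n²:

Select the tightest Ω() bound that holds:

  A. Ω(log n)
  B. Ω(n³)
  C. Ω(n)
B

f(n) = n³ + n² is Ω(n³).
All listed options are valid Big-Ω bounds (lower bounds),
but Ω(n³) is the tightest (largest valid bound).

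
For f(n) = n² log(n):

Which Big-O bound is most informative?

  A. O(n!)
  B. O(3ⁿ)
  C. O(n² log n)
C

f(n) = n² log(n) is O(n² log n).
All listed options are valid Big-O bounds (upper bounds),
but O(n² log n) is the tightest (smallest valid bound).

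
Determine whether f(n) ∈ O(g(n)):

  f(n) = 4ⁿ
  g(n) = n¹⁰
False

f(n) = 4ⁿ is O(4ⁿ), and g(n) = n¹⁰ is O(n¹⁰).
Since O(4ⁿ) grows faster than O(n¹⁰), f(n) = O(g(n)) is false.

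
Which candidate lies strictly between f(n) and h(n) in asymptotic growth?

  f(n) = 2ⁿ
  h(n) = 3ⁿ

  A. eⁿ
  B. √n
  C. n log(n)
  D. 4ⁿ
A

We need g(n) with 2ⁿ = o(g(n)) and g(n) = o(3ⁿ), i.e. O(2ⁿ) ≺ g ≺ O(3ⁿ).
Check each option:
  A. eⁿ — O(eⁿ) is strictly between O(2ⁿ) and O(3ⁿ) ✓
  B. √n — O(√n) does not grow strictly faster than f(n)
  C. n log(n) — O(n log n) does not grow strictly faster than f(n)
  D. 4ⁿ — O(4ⁿ) does not grow strictly slower than h(n)

Only option A (eⁿ) lies strictly between.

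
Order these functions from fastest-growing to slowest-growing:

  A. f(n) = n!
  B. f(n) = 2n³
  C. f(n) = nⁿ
C > A > B

Comparing growth rates:
C = nⁿ is O(nⁿ)
A = n! is O(n!)
B = 2n³ is O(n³)

Therefore, the order from fastest to slowest is: C > A > B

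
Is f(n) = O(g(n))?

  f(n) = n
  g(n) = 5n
True

f(n) = n and g(n) = 5n are both O(n).
Big-O permits equal growth rates (f ≤ c·g for some c), so f(n) = O(g(n)) is true.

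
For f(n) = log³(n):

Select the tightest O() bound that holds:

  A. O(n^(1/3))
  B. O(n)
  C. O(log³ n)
C

f(n) = log³(n) is O(log³ n).
All listed options are valid Big-O bounds (upper bounds),
but O(log³ n) is the tightest (smallest valid bound).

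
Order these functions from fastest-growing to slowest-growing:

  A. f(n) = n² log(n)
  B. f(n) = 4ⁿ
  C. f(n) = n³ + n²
B > C > A

Comparing growth rates:
B = 4ⁿ is O(4ⁿ)
C = n³ + n² is O(n³)
A = n² log(n) is O(n² log n)

Therefore, the order from fastest to slowest is: B > C > A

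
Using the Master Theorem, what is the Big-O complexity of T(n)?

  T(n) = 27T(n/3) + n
Θ(n³)

Master Theorem: a = 27, b = 3, f(n) = n.
Compute the critical exponent d = log₃(27) = 3.
Compare f(n) = Θ(n) against n^d:
  k = 1 < d = 3, so f(n) = O(n^(d-ε)) — Case 1.
  The recursion cost dominates: T(n) = Θ(n^d) = Θ(n³).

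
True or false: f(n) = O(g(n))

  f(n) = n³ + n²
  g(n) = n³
True

f(n) = n³ + n² and g(n) = n³ are both O(n³).
Big-O permits equal growth rates (f ≤ c·g for some c), so f(n) = O(g(n)) is true.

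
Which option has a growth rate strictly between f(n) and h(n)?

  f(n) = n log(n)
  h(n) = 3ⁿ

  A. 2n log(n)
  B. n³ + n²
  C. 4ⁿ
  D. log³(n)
B

We need g(n) with n log(n) = o(g(n)) and g(n) = o(3ⁿ), i.e. O(n log n) ≺ g ≺ O(3ⁿ).
Check each option:
  A. 2n log(n) — O(n log n) does not grow strictly faster than f(n)
  B. n³ + n² — O(n³) is strictly between O(n log n) and O(3ⁿ) ✓
  C. 4ⁿ — O(4ⁿ) does not grow strictly slower than h(n)
  D. log³(n) — O(log³ n) does not grow strictly faster than f(n)

Only option B (n³ + n²) lies strictly between.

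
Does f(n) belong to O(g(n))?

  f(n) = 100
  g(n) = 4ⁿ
True

f(n) = 100 is O(1), and g(n) = 4ⁿ is O(4ⁿ).
Since O(1) ⊆ O(4ⁿ) (f grows no faster than g), f(n) = O(g(n)) is true.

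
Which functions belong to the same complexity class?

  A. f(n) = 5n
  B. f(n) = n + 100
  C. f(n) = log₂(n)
A and B

Examining each function:
  A. 5n is O(n)
  B. n + 100 is O(n)
  C. log₂(n) is O(log n)

Functions A and B both have the same complexity class.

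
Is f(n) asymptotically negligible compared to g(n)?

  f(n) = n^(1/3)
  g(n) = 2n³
True

f(n) = n^(1/3) is O(n^(1/3)), and g(n) = 2n³ is O(n³).
Since O(n^(1/3)) grows strictly slower than O(n³), f(n) = o(g(n)) is true.
This means lim(n→∞) f(n)/g(n) = 0.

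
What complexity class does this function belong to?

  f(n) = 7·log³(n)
O(log³ n)

The dominant term in 7·log³(n) is 7·log³(n), which is Θ(log³ n).
Constants are absorbed, so the tightest bound is O(log³ n).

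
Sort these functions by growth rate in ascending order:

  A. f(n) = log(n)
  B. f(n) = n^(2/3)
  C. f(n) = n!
A < B < C

Comparing growth rates:
A = log(n) is O(log n)
B = n^(2/3) is O(n^(2/3))
C = n! is O(n!)

Therefore, the order from slowest to fastest is: A < B < C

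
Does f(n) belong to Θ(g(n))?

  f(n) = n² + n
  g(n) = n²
True

f(n) = n² + n and g(n) = n² are both O(n²).
Since they have the same asymptotic growth rate, f(n) = Θ(g(n)) is true.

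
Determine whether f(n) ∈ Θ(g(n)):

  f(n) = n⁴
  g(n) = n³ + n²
False

f(n) = n⁴ is O(n⁴), and g(n) = n³ + n² is O(n³).
Since they have different growth rates, f(n) = Θ(g(n)) is false.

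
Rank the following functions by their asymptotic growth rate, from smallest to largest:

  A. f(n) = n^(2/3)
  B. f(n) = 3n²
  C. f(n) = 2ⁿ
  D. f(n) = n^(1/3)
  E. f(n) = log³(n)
E < D < A < B < C

Comparing growth rates:
E = log³(n) is O(log³ n)
D = n^(1/3) is O(n^(1/3))
A = n^(2/3) is O(n^(2/3))
B = 3n² is O(n²)
C = 2ⁿ is O(2ⁿ)

Therefore, the order from slowest to fastest is: E < D < A < B < C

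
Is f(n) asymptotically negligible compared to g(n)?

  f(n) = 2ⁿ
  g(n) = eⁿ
True

f(n) = 2ⁿ is O(2ⁿ), and g(n) = eⁿ is O(eⁿ).
Since O(2ⁿ) grows strictly slower than O(eⁿ), f(n) = o(g(n)) is true.
This means lim(n→∞) f(n)/g(n) = 0.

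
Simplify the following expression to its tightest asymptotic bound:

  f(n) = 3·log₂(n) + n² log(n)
Θ(n² log n)

Order the terms by growth rate: 3·log₂(n) ≺ n² log(n).
The fastest-growing term n² log(n) dominates as n → ∞; dropping its constant factor gives Θ(n² log n).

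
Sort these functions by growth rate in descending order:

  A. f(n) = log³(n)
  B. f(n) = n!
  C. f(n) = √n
B > C > A

Comparing growth rates:
B = n! is O(n!)
C = √n is O(√n)
A = log³(n) is O(log³ n)

Therefore, the order from fastest to slowest is: B > C > A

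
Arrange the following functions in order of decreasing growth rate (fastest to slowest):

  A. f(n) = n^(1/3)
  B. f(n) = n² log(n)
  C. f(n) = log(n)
B > A > C

Comparing growth rates:
B = n² log(n) is O(n² log n)
A = n^(1/3) is O(n^(1/3))
C = log(n) is O(log n)

Therefore, the order from fastest to slowest is: B > A > C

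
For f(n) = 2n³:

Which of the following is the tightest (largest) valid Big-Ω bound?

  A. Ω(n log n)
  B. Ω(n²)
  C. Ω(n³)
C

f(n) = 2n³ is Ω(n³).
All listed options are valid Big-Ω bounds (lower bounds),
but Ω(n³) is the tightest (largest valid bound).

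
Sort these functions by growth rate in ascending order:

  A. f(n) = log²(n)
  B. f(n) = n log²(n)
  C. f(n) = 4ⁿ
A < B < C

Comparing growth rates:
A = log²(n) is O(log² n)
B = n log²(n) is O(n log² n)
C = 4ⁿ is O(4ⁿ)

Therefore, the order from slowest to fastest is: A < B < C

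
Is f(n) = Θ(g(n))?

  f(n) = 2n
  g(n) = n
True

f(n) = 2n and g(n) = n are both O(n).
Since they have the same asymptotic growth rate, f(n) = Θ(g(n)) is true.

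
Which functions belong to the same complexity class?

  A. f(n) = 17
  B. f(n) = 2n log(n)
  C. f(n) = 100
A and C

Examining each function:
  A. 17 is O(1)
  B. 2n log(n) is O(n log n)
  C. 100 is O(1)

Functions A and C both have the same complexity class.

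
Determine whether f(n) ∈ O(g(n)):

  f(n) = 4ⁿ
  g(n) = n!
True

f(n) = 4ⁿ is O(4ⁿ), and g(n) = n! is O(n!).
Since O(4ⁿ) ⊆ O(n!) (f grows no faster than g), f(n) = O(g(n)) is true.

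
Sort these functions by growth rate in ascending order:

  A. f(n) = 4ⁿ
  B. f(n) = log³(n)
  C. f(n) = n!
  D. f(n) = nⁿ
B < A < C < D

Comparing growth rates:
B = log³(n) is O(log³ n)
A = 4ⁿ is O(4ⁿ)
C = n! is O(n!)
D = nⁿ is O(nⁿ)

Therefore, the order from slowest to fastest is: B < A < C < D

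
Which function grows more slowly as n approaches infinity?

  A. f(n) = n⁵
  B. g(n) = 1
B

f(n) = n⁵ is O(n⁵), while g(n) = 1 is O(1).
Since O(1) grows slower than O(n⁵), g(n) is dominated.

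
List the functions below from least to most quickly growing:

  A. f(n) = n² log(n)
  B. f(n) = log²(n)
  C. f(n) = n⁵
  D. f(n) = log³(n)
B < D < A < C

Comparing growth rates:
B = log²(n) is O(log² n)
D = log³(n) is O(log³ n)
A = n² log(n) is O(n² log n)
C = n⁵ is O(n⁵)

Therefore, the order from slowest to fastest is: B < D < A < C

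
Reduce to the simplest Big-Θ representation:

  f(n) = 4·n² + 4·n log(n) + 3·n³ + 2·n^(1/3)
Θ(n³)

Order the terms by growth rate: 2·n^(1/3) ≺ 4·n log(n) ≺ 4·n² ≺ 3·n³.
The fastest-growing term 3·n³ dominates as n → ∞; dropping its constant factor gives Θ(n³).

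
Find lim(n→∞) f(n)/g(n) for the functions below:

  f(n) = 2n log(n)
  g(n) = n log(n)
2

Since 2n log(n) and n log(n) have the same growth rate (O(n log n)),
the ratio converges to a constant: 2.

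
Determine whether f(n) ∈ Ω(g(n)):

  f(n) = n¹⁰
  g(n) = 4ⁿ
False

f(n) = n¹⁰ is O(n¹⁰), and g(n) = 4ⁿ is O(4ⁿ).
Since O(n¹⁰) grows slower than O(4ⁿ), f(n) = Ω(g(n)) is false.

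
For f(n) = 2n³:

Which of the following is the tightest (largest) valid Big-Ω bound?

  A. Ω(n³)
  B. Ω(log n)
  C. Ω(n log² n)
A

f(n) = 2n³ is Ω(n³).
All listed options are valid Big-Ω bounds (lower bounds),
but Ω(n³) is the tightest (largest valid bound).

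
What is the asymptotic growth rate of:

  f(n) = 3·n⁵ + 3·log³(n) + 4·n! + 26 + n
Θ(n!)

Order the terms by growth rate: 26 ≺ 3·log³(n) ≺ n ≺ 3·n⁵ ≺ 4·n!.
The fastest-growing term 4·n! dominates as n → ∞; dropping its constant factor gives Θ(n!).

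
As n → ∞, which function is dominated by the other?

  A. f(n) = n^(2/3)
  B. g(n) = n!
A

f(n) = n^(2/3) is O(n^(2/3)), while g(n) = n! is O(n!).
Since O(n^(2/3)) grows slower than O(n!), f(n) is dominated.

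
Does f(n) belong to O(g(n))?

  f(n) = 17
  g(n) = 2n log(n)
True

f(n) = 17 is O(1), and g(n) = 2n log(n) is O(n log n).
Since O(1) ⊆ O(n log n) (f grows no faster than g), f(n) = O(g(n)) is true.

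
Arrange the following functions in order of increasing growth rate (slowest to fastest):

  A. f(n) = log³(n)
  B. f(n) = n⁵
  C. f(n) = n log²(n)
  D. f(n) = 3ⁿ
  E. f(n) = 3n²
A < C < E < B < D

Comparing growth rates:
A = log³(n) is O(log³ n)
C = n log²(n) is O(n log² n)
E = 3n² is O(n²)
B = n⁵ is O(n⁵)
D = 3ⁿ is O(3ⁿ)

Therefore, the order from slowest to fastest is: A < C < E < B < D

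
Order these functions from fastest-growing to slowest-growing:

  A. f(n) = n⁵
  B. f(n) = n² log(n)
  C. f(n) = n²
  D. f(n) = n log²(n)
A > B > C > D

Comparing growth rates:
A = n⁵ is O(n⁵)
B = n² log(n) is O(n² log n)
C = n² is O(n²)
D = n log²(n) is O(n log² n)

Therefore, the order from fastest to slowest is: A > B > C > D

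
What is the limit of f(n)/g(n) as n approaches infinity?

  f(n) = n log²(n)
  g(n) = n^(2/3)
∞

Since n log²(n) (O(n log² n)) grows faster than n^(2/3) (O(n^(2/3))),
the ratio f(n)/g(n) → ∞ as n → ∞.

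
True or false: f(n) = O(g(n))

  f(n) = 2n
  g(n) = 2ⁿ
True

f(n) = 2n is O(n), and g(n) = 2ⁿ is O(2ⁿ).
Since O(n) ⊆ O(2ⁿ) (f grows no faster than g), f(n) = O(g(n)) is true.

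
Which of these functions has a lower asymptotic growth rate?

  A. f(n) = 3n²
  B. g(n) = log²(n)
B

f(n) = 3n² is O(n²), while g(n) = log²(n) is O(log² n).
Since O(log² n) grows slower than O(n²), g(n) is dominated.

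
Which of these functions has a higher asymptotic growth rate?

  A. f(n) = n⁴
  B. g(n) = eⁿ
B

f(n) = n⁴ is O(n⁴), while g(n) = eⁿ is O(eⁿ).
Since O(eⁿ) grows faster than O(n⁴), g(n) dominates.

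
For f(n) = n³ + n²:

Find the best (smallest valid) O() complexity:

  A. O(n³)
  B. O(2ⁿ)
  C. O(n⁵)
A

f(n) = n³ + n² is O(n³).
All listed options are valid Big-O bounds (upper bounds),
but O(n³) is the tightest (smallest valid bound).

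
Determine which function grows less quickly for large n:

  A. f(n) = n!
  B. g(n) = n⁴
B

f(n) = n! is O(n!), while g(n) = n⁴ is O(n⁴).
Since O(n⁴) grows slower than O(n!), g(n) is dominated.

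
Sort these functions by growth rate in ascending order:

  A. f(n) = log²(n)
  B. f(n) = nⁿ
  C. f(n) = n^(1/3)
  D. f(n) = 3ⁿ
A < C < D < B

Comparing growth rates:
A = log²(n) is O(log² n)
C = n^(1/3) is O(n^(1/3))
D = 3ⁿ is O(3ⁿ)
B = nⁿ is O(nⁿ)

Therefore, the order from slowest to fastest is: A < C < D < B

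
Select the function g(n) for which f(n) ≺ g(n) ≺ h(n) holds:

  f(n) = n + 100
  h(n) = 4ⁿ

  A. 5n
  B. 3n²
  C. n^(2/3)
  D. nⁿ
B

We need g(n) with n + 100 = o(g(n)) and g(n) = o(4ⁿ), i.e. O(n) ≺ g ≺ O(4ⁿ).
Check each option:
  A. 5n — O(n) does not grow strictly faster than f(n)
  B. 3n² — O(n²) is strictly between O(n) and O(4ⁿ) ✓
  C. n^(2/3) — O(n^(2/3)) does not grow strictly faster than f(n)
  D. nⁿ — O(nⁿ) does not grow strictly slower than h(n)

Only option B (3n²) lies strictly between.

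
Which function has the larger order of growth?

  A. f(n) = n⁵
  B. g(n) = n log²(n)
A

f(n) = n⁵ is O(n⁵), while g(n) = n log²(n) is O(n log² n).
Since O(n⁵) grows faster than O(n log² n), f(n) dominates.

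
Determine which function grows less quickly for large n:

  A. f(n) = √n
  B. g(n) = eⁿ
A

f(n) = √n is O(√n), while g(n) = eⁿ is O(eⁿ).
Since O(√n) grows slower than O(eⁿ), f(n) is dominated.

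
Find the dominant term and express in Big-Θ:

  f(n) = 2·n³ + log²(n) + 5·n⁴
Θ(n⁴)

Order the terms by growth rate: log²(n) ≺ 2·n³ ≺ 5·n⁴.
The fastest-growing term 5·n⁴ dominates as n → ∞; dropping its constant factor gives Θ(n⁴).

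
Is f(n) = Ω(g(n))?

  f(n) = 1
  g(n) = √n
False

f(n) = 1 is O(1), and g(n) = √n is O(√n).
Since O(1) grows slower than O(√n), f(n) = Ω(g(n)) is false.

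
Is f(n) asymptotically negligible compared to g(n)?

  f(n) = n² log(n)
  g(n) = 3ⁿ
True

f(n) = n² log(n) is O(n² log n), and g(n) = 3ⁿ is O(3ⁿ).
Since O(n² log n) grows strictly slower than O(3ⁿ), f(n) = o(g(n)) is true.
This means lim(n→∞) f(n)/g(n) = 0.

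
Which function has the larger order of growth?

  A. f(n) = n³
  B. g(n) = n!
B

f(n) = n³ is O(n³), while g(n) = n! is O(n!).
Since O(n!) grows faster than O(n³), g(n) dominates.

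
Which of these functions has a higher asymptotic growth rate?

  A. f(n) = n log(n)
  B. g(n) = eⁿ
B

f(n) = n log(n) is O(n log n), while g(n) = eⁿ is O(eⁿ).
Since O(eⁿ) grows faster than O(n log n), g(n) dominates.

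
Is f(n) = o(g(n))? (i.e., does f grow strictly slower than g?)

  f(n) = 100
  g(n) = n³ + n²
True

f(n) = 100 is O(1), and g(n) = n³ + n² is O(n³).
Since O(1) grows strictly slower than O(n³), f(n) = o(g(n)) is true.
This means lim(n→∞) f(n)/g(n) = 0.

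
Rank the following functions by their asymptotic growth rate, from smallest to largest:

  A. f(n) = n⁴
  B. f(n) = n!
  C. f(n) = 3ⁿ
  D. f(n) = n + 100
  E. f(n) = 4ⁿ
D < A < C < E < B

Comparing growth rates:
D = n + 100 is O(n)
A = n⁴ is O(n⁴)
C = 3ⁿ is O(3ⁿ)
E = 4ⁿ is O(4ⁿ)
B = n! is O(n!)

Therefore, the order from slowest to fastest is: D < A < C < E < B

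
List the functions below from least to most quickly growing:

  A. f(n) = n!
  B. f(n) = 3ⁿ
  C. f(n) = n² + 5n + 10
C < B < A

Comparing growth rates:
C = n² + 5n + 10 is O(n²)
B = 3ⁿ is O(3ⁿ)
A = n! is O(n!)

Therefore, the order from slowest to fastest is: C < B < A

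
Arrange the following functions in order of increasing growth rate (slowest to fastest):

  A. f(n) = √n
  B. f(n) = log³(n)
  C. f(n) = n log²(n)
B < A < C

Comparing growth rates:
B = log³(n) is O(log³ n)
A = √n is O(√n)
C = n log²(n) is O(n log² n)

Therefore, the order from slowest to fastest is: B < A < C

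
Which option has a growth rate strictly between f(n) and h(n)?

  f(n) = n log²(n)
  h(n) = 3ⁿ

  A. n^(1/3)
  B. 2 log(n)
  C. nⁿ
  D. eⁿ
D

We need g(n) with n log²(n) = o(g(n)) and g(n) = o(3ⁿ), i.e. O(n log² n) ≺ g ≺ O(3ⁿ).
Check each option:
  A. n^(1/3) — O(n^(1/3)) does not grow strictly faster than f(n)
  B. 2 log(n) — O(log n) does not grow strictly faster than f(n)
  C. nⁿ — O(nⁿ) does not grow strictly slower than h(n)
  D. eⁿ — O(eⁿ) is strictly between O(n log² n) and O(3ⁿ) ✓

Only option D (eⁿ) lies strictly between.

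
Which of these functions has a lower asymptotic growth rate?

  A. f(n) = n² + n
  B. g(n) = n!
A

f(n) = n² + n is O(n²), while g(n) = n! is O(n!).
Since O(n²) grows slower than O(n!), f(n) is dominated.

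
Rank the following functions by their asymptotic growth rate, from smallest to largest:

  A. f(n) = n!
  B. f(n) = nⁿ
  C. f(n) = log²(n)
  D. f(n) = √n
C < D < A < B

Comparing growth rates:
C = log²(n) is O(log² n)
D = √n is O(√n)
A = n! is O(n!)
B = nⁿ is O(nⁿ)

Therefore, the order from slowest to fastest is: C < D < A < B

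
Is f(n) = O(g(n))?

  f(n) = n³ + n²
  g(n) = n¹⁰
True

f(n) = n³ + n² is O(n³), and g(n) = n¹⁰ is O(n¹⁰).
Since O(n³) ⊆ O(n¹⁰) (f grows no faster than g), f(n) = O(g(n)) is true.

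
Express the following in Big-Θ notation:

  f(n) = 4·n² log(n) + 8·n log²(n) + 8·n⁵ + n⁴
Θ(n⁵)

Order the terms by growth rate: 8·n log²(n) ≺ 4·n² log(n) ≺ n⁴ ≺ 8·n⁵.
The fastest-growing term 8·n⁵ dominates as n → ∞; dropping its constant factor gives Θ(n⁵).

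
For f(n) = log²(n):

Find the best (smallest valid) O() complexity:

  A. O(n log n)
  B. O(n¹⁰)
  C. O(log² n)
C

f(n) = log²(n) is O(log² n).
All listed options are valid Big-O bounds (upper bounds),
but O(log² n) is the tightest (smallest valid bound).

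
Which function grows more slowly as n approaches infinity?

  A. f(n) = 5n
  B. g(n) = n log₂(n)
A

f(n) = 5n is O(n), while g(n) = n log₂(n) is O(n log n).
Since O(n) grows slower than O(n log n), f(n) is dominated.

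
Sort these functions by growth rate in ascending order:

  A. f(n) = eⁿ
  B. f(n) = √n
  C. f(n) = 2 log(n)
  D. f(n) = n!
C < B < A < D

Comparing growth rates:
C = 2 log(n) is O(log n)
B = √n is O(√n)
A = eⁿ is O(eⁿ)
D = n! is O(n!)

Therefore, the order from slowest to fastest is: C < B < A < D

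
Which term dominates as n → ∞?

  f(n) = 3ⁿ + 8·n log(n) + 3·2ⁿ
3ⁿ

Looking at each term:
  - 3ⁿ is O(3ⁿ)
  - 8·n log(n) is O(n log n)
  - 3·2ⁿ is O(2ⁿ)

The term 3ⁿ (O(3ⁿ)) grows fastest and dominates all others.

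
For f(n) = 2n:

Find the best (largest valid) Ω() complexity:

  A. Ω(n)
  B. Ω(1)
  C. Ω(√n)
A

f(n) = 2n is Ω(n).
All listed options are valid Big-Ω bounds (lower bounds),
but Ω(n) is the tightest (largest valid bound).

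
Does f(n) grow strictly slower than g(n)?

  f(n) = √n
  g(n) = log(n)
False

f(n) = √n is O(√n), and g(n) = log(n) is O(log n).
Since O(√n) grows faster than or equal to O(log n), f(n) = o(g(n)) is false.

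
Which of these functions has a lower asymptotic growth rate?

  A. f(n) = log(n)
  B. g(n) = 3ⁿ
A

f(n) = log(n) is O(log n), while g(n) = 3ⁿ is O(3ⁿ).
Since O(log n) grows slower than O(3ⁿ), f(n) is dominated.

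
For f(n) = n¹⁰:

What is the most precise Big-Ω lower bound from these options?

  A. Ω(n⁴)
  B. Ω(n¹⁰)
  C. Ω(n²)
B

f(n) = n¹⁰ is Ω(n¹⁰).
All listed options are valid Big-Ω bounds (lower bounds),
but Ω(n¹⁰) is the tightest (largest valid bound).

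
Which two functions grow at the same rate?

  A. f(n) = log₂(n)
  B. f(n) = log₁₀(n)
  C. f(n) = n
A and B

Examining each function:
  A. log₂(n) is O(log n)
  B. log₁₀(n) is O(log n)
  C. n is O(n)

Functions A and B both have the same complexity class.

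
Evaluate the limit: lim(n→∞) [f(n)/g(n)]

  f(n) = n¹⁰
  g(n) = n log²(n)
∞

Since n¹⁰ (O(n¹⁰)) grows faster than n log²(n) (O(n log² n)),
the ratio f(n)/g(n) → ∞ as n → ∞.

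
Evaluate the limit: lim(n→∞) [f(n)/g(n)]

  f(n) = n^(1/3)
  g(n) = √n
0

Since n^(1/3) (O(n^(1/3))) grows slower than √n (O(√n)),
the ratio f(n)/g(n) → 0 as n → ∞.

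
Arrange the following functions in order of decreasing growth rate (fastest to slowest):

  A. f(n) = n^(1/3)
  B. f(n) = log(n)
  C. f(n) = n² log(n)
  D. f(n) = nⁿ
D > C > A > B

Comparing growth rates:
D = nⁿ is O(nⁿ)
C = n² log(n) is O(n² log n)
A = n^(1/3) is O(n^(1/3))
B = log(n) is O(log n)

Therefore, the order from fastest to slowest is: D > C > A > B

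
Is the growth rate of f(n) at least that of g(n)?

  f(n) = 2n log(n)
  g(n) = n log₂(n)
True

f(n) = 2n log(n) and g(n) = n log₂(n) are both O(n log n).
Big-Ω permits equal growth rates (f ≥ c·g for some c > 0), so f(n) = Ω(g(n)) is true.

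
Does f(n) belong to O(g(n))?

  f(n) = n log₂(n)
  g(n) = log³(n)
False

f(n) = n log₂(n) is O(n log n), and g(n) = log³(n) is O(log³ n).
Since O(n log n) grows faster than O(log³ n), f(n) = O(g(n)) is false.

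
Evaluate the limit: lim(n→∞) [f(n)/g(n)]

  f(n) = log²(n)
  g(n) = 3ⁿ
0

Since log²(n) (O(log² n)) grows slower than 3ⁿ (O(3ⁿ)),
the ratio f(n)/g(n) → 0 as n → ∞.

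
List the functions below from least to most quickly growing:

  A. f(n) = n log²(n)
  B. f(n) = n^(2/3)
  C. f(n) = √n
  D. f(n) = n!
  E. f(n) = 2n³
C < B < A < E < D

Comparing growth rates:
C = √n is O(√n)
B = n^(2/3) is O(n^(2/3))
A = n log²(n) is O(n log² n)
E = 2n³ is O(n³)
D = n! is O(n!)

Therefore, the order from slowest to fastest is: C < B < A < E < D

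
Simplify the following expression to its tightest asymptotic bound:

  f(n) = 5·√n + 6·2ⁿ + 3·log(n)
Θ(2ⁿ)

Order the terms by growth rate: 3·log(n) ≺ 5·√n ≺ 6·2ⁿ.
The fastest-growing term 6·2ⁿ dominates as n → ∞; dropping its constant factor gives Θ(2ⁿ).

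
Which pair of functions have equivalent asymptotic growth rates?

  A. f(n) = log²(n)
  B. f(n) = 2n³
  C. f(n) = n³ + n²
B and C

Examining each function:
  A. log²(n) is O(log² n)
  B. 2n³ is O(n³)
  C. n³ + n² is O(n³)

Functions B and C both have the same complexity class.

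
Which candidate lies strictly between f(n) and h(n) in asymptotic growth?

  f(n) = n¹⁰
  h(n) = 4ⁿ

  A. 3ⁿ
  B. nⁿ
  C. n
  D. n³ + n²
A

We need g(n) with n¹⁰ = o(g(n)) and g(n) = o(4ⁿ), i.e. O(n¹⁰) ≺ g ≺ O(4ⁿ).
Check each option:
  A. 3ⁿ — O(3ⁿ) is strictly between O(n¹⁰) and O(4ⁿ) ✓
  B. nⁿ — O(nⁿ) does not grow strictly slower than h(n)
  C. n — O(n) does not grow strictly faster than f(n)
  D. n³ + n² — O(n³) does not grow strictly faster than f(n)

Only option A (3ⁿ) lies strictly between.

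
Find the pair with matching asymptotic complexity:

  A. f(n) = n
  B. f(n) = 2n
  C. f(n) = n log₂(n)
A and B

Examining each function:
  A. n is O(n)
  B. 2n is O(n)
  C. n log₂(n) is O(n log n)

Functions A and B both have the same complexity class.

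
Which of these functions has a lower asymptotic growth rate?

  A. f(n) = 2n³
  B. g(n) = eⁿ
A

f(n) = 2n³ is O(n³), while g(n) = eⁿ is O(eⁿ).
Since O(n³) grows slower than O(eⁿ), f(n) is dominated.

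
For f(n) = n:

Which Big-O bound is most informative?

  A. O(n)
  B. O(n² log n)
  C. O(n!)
A

f(n) = n is O(n).
All listed options are valid Big-O bounds (upper bounds),
but O(n) is the tightest (smallest valid bound).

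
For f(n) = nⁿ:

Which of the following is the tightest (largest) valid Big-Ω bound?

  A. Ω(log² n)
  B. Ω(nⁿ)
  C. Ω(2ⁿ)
B

f(n) = nⁿ is Ω(nⁿ).
All listed options are valid Big-Ω bounds (lower bounds),
but Ω(nⁿ) is the tightest (largest valid bound).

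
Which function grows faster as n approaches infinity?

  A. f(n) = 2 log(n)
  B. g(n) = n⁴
B

f(n) = 2 log(n) is O(log n), while g(n) = n⁴ is O(n⁴).
Since O(n⁴) grows faster than O(log n), g(n) dominates.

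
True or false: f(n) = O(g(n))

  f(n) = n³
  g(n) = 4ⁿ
True

f(n) = n³ is O(n³), and g(n) = 4ⁿ is O(4ⁿ).
Since O(n³) ⊆ O(4ⁿ) (f grows no faster than g), f(n) = O(g(n)) is true.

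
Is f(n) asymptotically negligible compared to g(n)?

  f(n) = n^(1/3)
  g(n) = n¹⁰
True

f(n) = n^(1/3) is O(n^(1/3)), and g(n) = n¹⁰ is O(n¹⁰).
Since O(n^(1/3)) grows strictly slower than O(n¹⁰), f(n) = o(g(n)) is true.
This means lim(n→∞) f(n)/g(n) = 0.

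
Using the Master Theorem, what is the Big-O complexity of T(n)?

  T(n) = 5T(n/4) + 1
Θ(n^log₄(5))

Master Theorem: a = 5, b = 4, f(n) = 1.
Compute the critical exponent d = log₄(5) = 1.161.
Compare f(n) = Θ(1) against n^d:
  k = 0 < d = 1.161, so f(n) = O(n^(d-ε)) — Case 1.
  The recursion cost dominates: T(n) = Θ(n^d) = Θ(n^log₄(5)).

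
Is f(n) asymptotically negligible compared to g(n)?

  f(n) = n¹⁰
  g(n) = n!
True

f(n) = n¹⁰ is O(n¹⁰), and g(n) = n! is O(n!).
Since O(n¹⁰) grows strictly slower than O(n!), f(n) = o(g(n)) is true.
This means lim(n→∞) f(n)/g(n) = 0.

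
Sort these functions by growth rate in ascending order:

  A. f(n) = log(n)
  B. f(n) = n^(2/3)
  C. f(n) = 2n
A < B < C

Comparing growth rates:
A = log(n) is O(log n)
B = n^(2/3) is O(n^(2/3))
C = 2n is O(n)

Therefore, the order from slowest to fastest is: A < B < C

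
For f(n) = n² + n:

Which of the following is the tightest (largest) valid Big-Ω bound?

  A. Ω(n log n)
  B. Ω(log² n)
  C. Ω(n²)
C

f(n) = n² + n is Ω(n²).
All listed options are valid Big-Ω bounds (lower bounds),
but Ω(n²) is the tightest (largest valid bound).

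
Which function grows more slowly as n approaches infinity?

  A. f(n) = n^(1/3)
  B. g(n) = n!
A

f(n) = n^(1/3) is O(n^(1/3)), while g(n) = n! is O(n!).
Since O(n^(1/3)) grows slower than O(n!), f(n) is dominated.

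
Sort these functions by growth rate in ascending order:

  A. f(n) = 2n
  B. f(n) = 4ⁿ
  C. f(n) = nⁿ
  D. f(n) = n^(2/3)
D < A < B < C

Comparing growth rates:
D = n^(2/3) is O(n^(2/3))
A = 2n is O(n)
B = 4ⁿ is O(4ⁿ)
C = nⁿ is O(nⁿ)

Therefore, the order from slowest to fastest is: D < A < B < C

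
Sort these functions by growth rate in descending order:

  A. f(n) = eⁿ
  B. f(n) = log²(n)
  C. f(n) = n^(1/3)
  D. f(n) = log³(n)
A > C > D > B

Comparing growth rates:
A = eⁿ is O(eⁿ)
C = n^(1/3) is O(n^(1/3))
D = log³(n) is O(log³ n)
B = log²(n) is O(log² n)

Therefore, the order from fastest to slowest is: A > C > D > B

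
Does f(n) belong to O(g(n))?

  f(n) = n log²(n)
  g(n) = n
False

f(n) = n log²(n) is O(n log² n), and g(n) = n is O(n).
Since O(n log² n) grows faster than O(n), f(n) = O(g(n)) is false.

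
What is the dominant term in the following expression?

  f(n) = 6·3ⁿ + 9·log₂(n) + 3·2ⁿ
6·3ⁿ

Looking at each term:
  - 6·3ⁿ is O(3ⁿ)
  - 9·log₂(n) is O(log n)
  - 3·2ⁿ is O(2ⁿ)

The term 6·3ⁿ (O(3ⁿ)) grows fastest and dominates all others.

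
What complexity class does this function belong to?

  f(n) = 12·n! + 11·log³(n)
O(n!)

The dominant term in 12·n! + 11·log³(n) is 12·n!, which is Θ(n!).
Lower-order terms (11·log³(n)) are asymptotically negligible.
Constants are absorbed, so the tightest bound is O(n!).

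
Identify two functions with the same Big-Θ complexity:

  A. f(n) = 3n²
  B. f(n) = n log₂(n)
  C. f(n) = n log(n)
B and C

Examining each function:
  A. 3n² is O(n²)
  B. n log₂(n) is O(n log n)
  C. n log(n) is O(n log n)

Functions B and C both have the same complexity class.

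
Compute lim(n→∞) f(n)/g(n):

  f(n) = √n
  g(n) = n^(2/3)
0

Since √n (O(√n)) grows slower than n^(2/3) (O(n^(2/3))),
the ratio f(n)/g(n) → 0 as n → ∞.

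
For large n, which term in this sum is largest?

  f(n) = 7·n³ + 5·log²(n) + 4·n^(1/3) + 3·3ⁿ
3·3ⁿ

Looking at each term:
  - 7·n³ is O(n³)
  - 5·log²(n) is O(log² n)
  - 4·n^(1/3) is O(n^(1/3))
  - 3·3ⁿ is O(3ⁿ)

The term 3·3ⁿ (O(3ⁿ)) grows fastest and dominates all others.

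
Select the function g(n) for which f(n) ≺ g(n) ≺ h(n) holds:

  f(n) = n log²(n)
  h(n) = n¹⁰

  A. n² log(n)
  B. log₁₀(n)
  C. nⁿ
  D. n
A

We need g(n) with n log²(n) = o(g(n)) and g(n) = o(n¹⁰), i.e. O(n log² n) ≺ g ≺ O(n¹⁰).
Check each option:
  A. n² log(n) — O(n² log n) is strictly between O(n log² n) and O(n¹⁰) ✓
  B. log₁₀(n) — O(log n) does not grow strictly faster than f(n)
  C. nⁿ — O(nⁿ) does not grow strictly slower than h(n)
  D. n — O(n) does not grow strictly faster than f(n)

Only option A (n² log(n)) lies strictly between.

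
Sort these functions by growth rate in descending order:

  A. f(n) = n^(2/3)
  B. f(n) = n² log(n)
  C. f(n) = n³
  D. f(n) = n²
C > B > D > A

Comparing growth rates:
C = n³ is O(n³)
B = n² log(n) is O(n² log n)
D = n² is O(n²)
A = n^(2/3) is O(n^(2/3))

Therefore, the order from fastest to slowest is: C > B > D > A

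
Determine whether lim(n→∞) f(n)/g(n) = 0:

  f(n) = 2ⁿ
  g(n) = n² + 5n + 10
False

f(n) = 2ⁿ is O(2ⁿ), and g(n) = n² + 5n + 10 is O(n²).
Since O(2ⁿ) grows faster than or equal to O(n²), f(n) = o(g(n)) is false.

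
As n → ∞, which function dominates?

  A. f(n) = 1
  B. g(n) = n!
B

f(n) = 1 is O(1), while g(n) = n! is O(n!).
Since O(n!) grows faster than O(1), g(n) dominates.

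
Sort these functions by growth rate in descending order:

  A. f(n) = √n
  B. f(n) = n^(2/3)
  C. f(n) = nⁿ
C > B > A

Comparing growth rates:
C = nⁿ is O(nⁿ)
B = n^(2/3) is O(n^(2/3))
A = √n is O(√n)

Therefore, the order from fastest to slowest is: C > B > A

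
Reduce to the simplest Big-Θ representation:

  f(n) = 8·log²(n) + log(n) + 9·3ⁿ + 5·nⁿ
Θ(nⁿ)

Order the terms by growth rate: log(n) ≺ 8·log²(n) ≺ 9·3ⁿ ≺ 5·nⁿ.
The fastest-growing term 5·nⁿ dominates as n → ∞; dropping its constant factor gives Θ(nⁿ).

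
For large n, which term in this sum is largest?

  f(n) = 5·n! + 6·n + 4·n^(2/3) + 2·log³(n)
5·n!

Looking at each term:
  - 5·n! is O(n!)
  - 6·n is O(n)
  - 4·n^(2/3) is O(n^(2/3))
  - 2·log³(n) is O(log³ n)

The term 5·n! (O(n!)) grows fastest and dominates all others.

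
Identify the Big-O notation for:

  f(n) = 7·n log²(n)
O(n log² n)

The dominant term in 7·n log²(n) is 7·n log²(n), which is Θ(n log² n).
Constants are absorbed, so the tightest bound is O(n log² n).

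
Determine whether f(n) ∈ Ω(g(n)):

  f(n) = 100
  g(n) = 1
True

f(n) = 100 and g(n) = 1 are both O(1).
Big-Ω permits equal growth rates (f ≥ c·g for some c > 0), so f(n) = Ω(g(n)) is true.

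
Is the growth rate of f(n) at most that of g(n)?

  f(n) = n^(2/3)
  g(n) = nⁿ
True

f(n) = n^(2/3) is O(n^(2/3)), and g(n) = nⁿ is O(nⁿ).
Since O(n^(2/3)) ⊆ O(nⁿ) (f grows no faster than g), f(n) = O(g(n)) is true.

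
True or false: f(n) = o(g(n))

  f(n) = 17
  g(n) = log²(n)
True

f(n) = 17 is O(1), and g(n) = log²(n) is O(log² n).
Since O(1) grows strictly slower than O(log² n), f(n) = o(g(n)) is true.
This means lim(n→∞) f(n)/g(n) = 0.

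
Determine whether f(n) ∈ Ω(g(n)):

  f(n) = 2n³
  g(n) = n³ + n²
True

f(n) = 2n³ and g(n) = n³ + n² are both O(n³).
Big-Ω permits equal growth rates (f ≥ c·g for some c > 0), so f(n) = Ω(g(n)) is true.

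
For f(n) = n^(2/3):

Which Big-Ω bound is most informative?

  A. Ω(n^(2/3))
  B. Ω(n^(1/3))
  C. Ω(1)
A

f(n) = n^(2/3) is Ω(n^(2/3)).
All listed options are valid Big-Ω bounds (lower bounds),
but Ω(n^(2/3)) is the tightest (largest valid bound).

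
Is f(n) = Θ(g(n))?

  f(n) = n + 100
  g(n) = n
True

f(n) = n + 100 and g(n) = n are both O(n).
Since they have the same asymptotic growth rate, f(n) = Θ(g(n)) is true.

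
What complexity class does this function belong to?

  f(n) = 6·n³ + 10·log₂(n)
O(n³)

The dominant term in 6·n³ + 10·log₂(n) is 6·n³, which is Θ(n³).
Lower-order terms (10·log₂(n)) are asymptotically negligible.
Constants are absorbed, so the tightest bound is O(n³).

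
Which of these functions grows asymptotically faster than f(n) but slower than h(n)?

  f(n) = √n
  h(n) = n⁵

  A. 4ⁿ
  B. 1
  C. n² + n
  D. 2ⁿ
C

We need g(n) with √n = o(g(n)) and g(n) = o(n⁵), i.e. O(√n) ≺ g ≺ O(n⁵).
Check each option:
  A. 4ⁿ — O(4ⁿ) does not grow strictly slower than h(n)
  B. 1 — O(1) does not grow strictly faster than f(n)
  C. n² + n — O(n²) is strictly between O(√n) and O(n⁵) ✓
  D. 2ⁿ — O(2ⁿ) does not grow strictly slower than h(n)

Only option C (n² + n) lies strictly between.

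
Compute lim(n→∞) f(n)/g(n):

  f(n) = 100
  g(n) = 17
100/17

Since 100 and 17 have the same growth rate (O(1)),
the ratio converges to a constant: 100/17.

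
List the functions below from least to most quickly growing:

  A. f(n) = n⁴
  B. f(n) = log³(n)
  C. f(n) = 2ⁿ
B < A < C

Comparing growth rates:
B = log³(n) is O(log³ n)
A = n⁴ is O(n⁴)
C = 2ⁿ is O(2ⁿ)

Therefore, the order from slowest to fastest is: B < A < C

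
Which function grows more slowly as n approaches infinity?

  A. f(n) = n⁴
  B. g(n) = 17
B

f(n) = n⁴ is O(n⁴), while g(n) = 17 is O(1).
Since O(1) grows slower than O(n⁴), g(n) is dominated.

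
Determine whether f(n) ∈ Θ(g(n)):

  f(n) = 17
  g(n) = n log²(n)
False

f(n) = 17 is O(1), and g(n) = n log²(n) is O(n log² n).
Since they have different growth rates, f(n) = Θ(g(n)) is false.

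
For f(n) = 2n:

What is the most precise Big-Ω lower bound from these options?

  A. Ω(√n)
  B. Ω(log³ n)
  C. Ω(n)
C

f(n) = 2n is Ω(n).
All listed options are valid Big-Ω bounds (lower bounds),
but Ω(n) is the tightest (largest valid bound).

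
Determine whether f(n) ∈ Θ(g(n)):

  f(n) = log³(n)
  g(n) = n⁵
False

f(n) = log³(n) is O(log³ n), and g(n) = n⁵ is O(n⁵).
Since they have different growth rates, f(n) = Θ(g(n)) is false.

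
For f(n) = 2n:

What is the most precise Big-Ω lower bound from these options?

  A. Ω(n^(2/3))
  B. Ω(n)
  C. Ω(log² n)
B

f(n) = 2n is Ω(n).
All listed options are valid Big-Ω bounds (lower bounds),
but Ω(n) is the tightest (largest valid bound).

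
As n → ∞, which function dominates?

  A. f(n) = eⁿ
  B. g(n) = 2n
A

f(n) = eⁿ is O(eⁿ), while g(n) = 2n is O(n).
Since O(eⁿ) grows faster than O(n), f(n) dominates.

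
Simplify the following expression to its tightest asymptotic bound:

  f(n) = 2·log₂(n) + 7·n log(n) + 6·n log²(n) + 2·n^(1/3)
Θ(n log² n)

Order the terms by growth rate: 2·log₂(n) ≺ 2·n^(1/3) ≺ 7·n log(n) ≺ 6·n log²(n).
The fastest-growing term 6·n log²(n) dominates as n → ∞; dropping its constant factor gives Θ(n log² n).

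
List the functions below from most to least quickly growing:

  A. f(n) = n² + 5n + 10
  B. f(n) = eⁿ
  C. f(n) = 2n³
B > C > A

Comparing growth rates:
B = eⁿ is O(eⁿ)
C = 2n³ is O(n³)
A = n² + 5n + 10 is O(n²)

Therefore, the order from fastest to slowest is: B > C > A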